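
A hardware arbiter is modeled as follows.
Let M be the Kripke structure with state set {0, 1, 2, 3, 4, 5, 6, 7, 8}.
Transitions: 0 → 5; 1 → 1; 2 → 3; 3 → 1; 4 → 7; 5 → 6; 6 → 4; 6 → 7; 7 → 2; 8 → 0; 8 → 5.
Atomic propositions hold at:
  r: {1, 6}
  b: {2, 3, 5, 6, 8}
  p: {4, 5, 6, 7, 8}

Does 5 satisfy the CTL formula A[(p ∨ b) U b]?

Sat(p ∨ b) = {2, 3, 4, 5, 6, 7, 8}
A[(p ∨ b) U b]: least fixpoint, start Z0 = Sat(b) = {2, 3, 5, 6, 8}, add states in Sat(p ∨ b) with every successor in Z. Z1 = {2, 3, 5, 6, 7, 8}; Z2 = {2, 3, 4, 5, 6, 7, 8}; fixed.
Sat(A[(p ∨ b) U b]) = {2, 3, 4, 5, 6, 7, 8}
5 ∈ Sat(A[(p ∨ b) U b]) = {2, 3, 4, 5, 6, 7, 8}, so the formula holds at 5.

Yes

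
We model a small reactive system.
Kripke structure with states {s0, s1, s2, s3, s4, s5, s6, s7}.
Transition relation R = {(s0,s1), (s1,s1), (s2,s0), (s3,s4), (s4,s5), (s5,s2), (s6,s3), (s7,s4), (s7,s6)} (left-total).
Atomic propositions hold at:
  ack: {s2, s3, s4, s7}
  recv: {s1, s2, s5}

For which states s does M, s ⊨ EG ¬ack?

Sat(¬ack) = {s0, s1, s5, s6}
EG ¬ack: greatest fixpoint, start Z0 = {s0, s1, s5, s6}, keep only states in Sat with some successor in Z. Z1 = {s0, s1}; fixed.
Sat(EG ¬ack) = {s0, s1}

{s0, s1}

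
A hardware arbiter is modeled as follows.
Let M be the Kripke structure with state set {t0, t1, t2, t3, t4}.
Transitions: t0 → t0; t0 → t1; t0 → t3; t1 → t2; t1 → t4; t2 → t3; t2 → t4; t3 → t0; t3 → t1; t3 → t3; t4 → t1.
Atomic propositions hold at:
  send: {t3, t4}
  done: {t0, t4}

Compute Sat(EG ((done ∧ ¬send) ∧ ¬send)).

{t0}

Sat(¬send) = {t0, t1, t2}
Sat(done ∧ ¬send) = {t0}
Sat((done ∧ ¬send) ∧ ¬send) = {t0}
EG ((done ∧ ¬send) ∧ ¬send): greatest fixpoint, start Z0 = {t0}, keep only states in Sat with some successor in Z. Already a fixed point.
Sat(EG ((done ∧ ¬send) ∧ ¬send)) = {t0}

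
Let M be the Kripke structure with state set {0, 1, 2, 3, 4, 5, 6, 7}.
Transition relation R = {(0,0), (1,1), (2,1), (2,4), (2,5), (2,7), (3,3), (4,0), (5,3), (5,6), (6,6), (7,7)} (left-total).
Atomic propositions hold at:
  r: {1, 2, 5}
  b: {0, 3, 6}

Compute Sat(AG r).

{1}

AG r: greatest fixpoint, start Z0 = {1, 2, 5}, keep only states in Sat with every successor in Z. Z1 = {1}; fixed.
Sat(AG r) = {1}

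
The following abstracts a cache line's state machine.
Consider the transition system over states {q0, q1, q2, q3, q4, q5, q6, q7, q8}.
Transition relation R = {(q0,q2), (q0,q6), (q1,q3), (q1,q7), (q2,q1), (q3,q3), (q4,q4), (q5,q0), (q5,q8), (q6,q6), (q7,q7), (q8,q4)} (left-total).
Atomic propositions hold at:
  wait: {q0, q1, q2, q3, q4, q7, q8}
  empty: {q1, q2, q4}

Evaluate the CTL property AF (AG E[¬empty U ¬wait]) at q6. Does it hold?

Sat(¬empty) = {q0, q3, q5, q6, q7, q8}
Sat(¬wait) = {q5, q6}
E[¬empty U ¬wait]: least fixpoint, start Z0 = Sat(¬wait) = {q5, q6}, add states in Sat(¬empty) with some successor in Z. Z1 = {q0, q5, q6}; fixed.
Sat(E[¬empty U ¬wait]) = {q0, q5, q6}
AG E[¬empty U ¬wait]: greatest fixpoint, start Z0 = {q0, q5, q6}, keep only states in Sat with every successor in Z. Z1 = {q6}; fixed.
Sat(AG E[¬empty U ¬wait]) = {q6}
AF (AG E[¬empty U ¬wait]): least fixpoint, start Z0 = {q6}, add states with every successor in Z. Already a fixed point.
Sat(AF (AG E[¬empty U ¬wait])) = {q6}
q6 ∈ Sat(AF (AG E[¬empty U ¬wait])) = {q6}, so the formula holds at q6.

Yes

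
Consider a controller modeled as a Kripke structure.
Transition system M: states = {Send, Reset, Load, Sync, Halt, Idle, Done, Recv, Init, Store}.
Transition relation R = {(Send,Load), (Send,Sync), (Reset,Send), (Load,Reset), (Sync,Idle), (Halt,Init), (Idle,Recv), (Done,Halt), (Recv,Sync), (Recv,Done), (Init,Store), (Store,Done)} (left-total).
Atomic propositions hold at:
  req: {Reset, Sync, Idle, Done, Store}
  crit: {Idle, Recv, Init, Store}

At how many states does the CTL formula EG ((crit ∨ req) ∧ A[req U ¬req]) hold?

Sat(crit ∨ req) = {Reset, Sync, Idle, Done, Recv, Init, Store}
Sat(¬req) = {Send, Load, Halt, Recv, Init}
A[req U ¬req]: least fixpoint, start Z0 = Sat(¬req) = {Send, Load, Halt, Recv, Init}, add states in Sat(req) with every successor in Z. Z1 = {Send, Reset, Load, Halt, Idle, Done, Recv, Init}; Z2 = {Send, Reset, Load, Sync, Halt, Idle, Done, Recv, Init, Store}; fixed.
Sat(A[req U ¬req]) = {Send, Reset, Load, Sync, Halt, Idle, Done, Recv, Init, Store}
Sat((crit ∨ req) ∧ A[req U ¬req]) = {Reset, Sync, Idle, Done, Recv, Init, Store}
EG ((crit ∨ req) ∧ A[req U ¬req]): greatest fixpoint, start Z0 = {Reset, Sync, Idle, Done, Recv, Init, Store}, keep only states in Sat with some successor in Z. Z1 = {Sync, Idle, Recv, Init, Store}; Z2 = {Sync, Idle, Recv, Init}; Z3 = {Sync, Idle, Recv}; fixed.
Sat(EG ((crit ∨ req) ∧ A[req U ¬req])) = {Sync, Idle, Recv}
|Sat(EG ((crit ∨ req) ∧ A[req U ¬req]))| = |{Sync, Idle, Recv}| = 3.

3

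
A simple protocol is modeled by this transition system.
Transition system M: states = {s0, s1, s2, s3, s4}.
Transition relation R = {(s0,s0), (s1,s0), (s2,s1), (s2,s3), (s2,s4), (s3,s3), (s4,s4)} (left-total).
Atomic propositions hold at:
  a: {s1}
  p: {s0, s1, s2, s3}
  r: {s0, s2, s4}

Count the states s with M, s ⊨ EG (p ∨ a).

Sat(p ∨ a) = {s0, s1, s2, s3}
EG (p ∨ a): greatest fixpoint, start Z0 = {s0, s1, s2, s3}, keep only states in Sat with some successor in Z. Already a fixed point.
Sat(EG (p ∨ a)) = {s0, s1, s2, s3}
|Sat(EG (p ∨ a))| = |{s0, s1, s2, s3}| = 4.

4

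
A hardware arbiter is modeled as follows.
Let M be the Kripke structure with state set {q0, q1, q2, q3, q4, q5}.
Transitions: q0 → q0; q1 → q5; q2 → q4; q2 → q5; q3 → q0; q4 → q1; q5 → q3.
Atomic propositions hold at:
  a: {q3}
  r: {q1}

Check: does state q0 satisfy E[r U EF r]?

EF r: least fixpoint, start Z0 = {q1}, add states with some successor in Z. Z1 = {q1, q4}; Z2 = {q1, q2, q4}; fixed.
Sat(EF r) = {q1, q2, q4}
E[r U EF r]: least fixpoint, start Z0 = Sat(EF r) = {q1, q2, q4}, add states in Sat(r) with some successor in Z. Already a fixed point.
Sat(E[r U EF r]) = {q1, q2, q4}
q0 ∉ Sat(E[r U EF r]) = {q1, q2, q4}, so the formula does not hold at q0.

No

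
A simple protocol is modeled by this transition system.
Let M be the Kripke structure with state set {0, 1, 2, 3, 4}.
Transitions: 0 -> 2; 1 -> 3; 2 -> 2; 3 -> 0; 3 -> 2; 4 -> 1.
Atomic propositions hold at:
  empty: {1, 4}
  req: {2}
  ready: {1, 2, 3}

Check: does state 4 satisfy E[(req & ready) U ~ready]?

Yes

Sat(req & ready) = {2}
Sat(~ready) = {0, 4}
E[(req & ready) U ~ready]: least fixpoint, start Z0 = Sat(~ready) = {0, 4}, add states in Sat(req & ready) with some successor in Z. Already a fixed point.
Sat(E[(req & ready) U ~ready]) = {0, 4}
4 ∈ Sat(E[(req & ready) U ~ready]) = {0, 4}, so the formula holds at 4.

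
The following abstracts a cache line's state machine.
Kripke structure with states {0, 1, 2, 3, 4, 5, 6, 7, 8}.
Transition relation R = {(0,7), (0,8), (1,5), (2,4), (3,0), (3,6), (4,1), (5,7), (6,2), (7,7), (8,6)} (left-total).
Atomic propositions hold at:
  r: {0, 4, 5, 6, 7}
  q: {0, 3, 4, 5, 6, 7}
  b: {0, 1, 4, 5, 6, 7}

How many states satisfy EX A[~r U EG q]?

6

Sat(~r) = {1, 2, 3, 8}
EG q: greatest fixpoint, start Z0 = {0, 3, 4, 5, 6, 7}, keep only states in Sat with some successor in Z. Z1 = {0, 3, 5, 7}; fixed.
Sat(EG q) = {0, 3, 5, 7}
A[~r U EG q]: least fixpoint, start Z0 = Sat(EG q) = {0, 3, 5, 7}, add states in Sat(~r) with every successor in Z. Z1 = {0, 1, 3, 5, 7}; fixed.
Sat(A[~r U EG q]) = {0, 1, 3, 5, 7}
Sat(EX A[~r U EG q]) = {s : some successor in {0, 1, 3, 5, 7}} = {0, 1, 3, 4, 5, 7}
|Sat(EX A[~r U EG q])| = |{0, 1, 3, 4, 5, 7}| = 6.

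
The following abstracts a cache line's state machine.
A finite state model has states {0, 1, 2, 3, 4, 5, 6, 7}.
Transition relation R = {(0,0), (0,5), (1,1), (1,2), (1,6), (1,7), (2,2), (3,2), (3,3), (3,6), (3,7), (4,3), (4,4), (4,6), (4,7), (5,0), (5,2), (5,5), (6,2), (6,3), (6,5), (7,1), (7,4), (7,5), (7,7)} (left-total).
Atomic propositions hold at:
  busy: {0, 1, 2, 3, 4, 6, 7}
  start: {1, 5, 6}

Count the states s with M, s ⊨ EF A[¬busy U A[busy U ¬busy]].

Sat(¬busy) = {5}
A[busy U ¬busy]: least fixpoint, start Z0 = Sat(¬busy) = {5}, add states in Sat(busy) with every successor in Z. Already a fixed point.
Sat(A[busy U ¬busy]) = {5}
A[¬busy U A[busy U ¬busy]]: least fixpoint, start Z0 = Sat(A[busy U ¬busy]) = {5}, add states in Sat(¬busy) with every successor in Z. Already a fixed point.
Sat(A[¬busy U A[busy U ¬busy]]) = {5}
EF A[¬busy U A[busy U ¬busy]]: least fixpoint, start Z0 = {5}, add states with some successor in Z. Z1 = {0, 5, 6, 7}; Z2 = {0, 1, 3, 4, 5, 6, 7}; fixed.
Sat(EF A[¬busy U A[busy U ¬busy]]) = {0, 1, 3, 4, 5, 6, 7}
|Sat(EF A[¬busy U A[busy U ¬busy]])| = |{0, 1, 3, 4, 5, 6, 7}| = 7.

7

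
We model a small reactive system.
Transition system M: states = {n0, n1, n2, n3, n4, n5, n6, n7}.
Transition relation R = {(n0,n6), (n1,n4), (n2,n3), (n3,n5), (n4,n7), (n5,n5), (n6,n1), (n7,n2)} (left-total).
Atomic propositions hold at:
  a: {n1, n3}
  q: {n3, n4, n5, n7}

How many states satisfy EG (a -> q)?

5

Sat(a -> q) = {n0, n2, n3, n4, n5, n6, n7}
EG (a -> q): greatest fixpoint, start Z0 = {n0, n2, n3, n4, n5, n6, n7}, keep only states in Sat with some successor in Z. Z1 = {n0, n2, n3, n4, n5, n7}; Z2 = {n2, n3, n4, n5, n7}; fixed.
Sat(EG (a -> q)) = {n2, n3, n4, n5, n7}
|Sat(EG (a -> q))| = |{n2, n3, n4, n5, n7}| = 5.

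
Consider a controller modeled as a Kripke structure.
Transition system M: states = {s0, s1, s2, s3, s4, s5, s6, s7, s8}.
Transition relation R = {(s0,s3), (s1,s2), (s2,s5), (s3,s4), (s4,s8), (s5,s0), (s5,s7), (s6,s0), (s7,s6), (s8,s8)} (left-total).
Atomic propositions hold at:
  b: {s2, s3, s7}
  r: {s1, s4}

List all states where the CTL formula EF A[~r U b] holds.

Sat(~r) = {s0, s2, s3, s5, s6, s7, s8}
A[~r U b]: least fixpoint, start Z0 = Sat(b) = {s2, s3, s7}, add states in Sat(~r) with every successor in Z. Z1 = {s0, s2, s3, s7}; Z2 = {s0, s2, s3, s5, s6, s7}; fixed.
Sat(A[~r U b]) = {s0, s2, s3, s5, s6, s7}
EF A[~r U b]: least fixpoint, start Z0 = {s0, s2, s3, s5, s6, s7}, add states with some successor in Z. Z1 = {s0, s1, s2, s3, s5, s6, s7}; fixed.
Sat(EF A[~r U b]) = {s0, s1, s2, s3, s5, s6, s7}

{s0, s1, s2, s3, s5, s6, s7}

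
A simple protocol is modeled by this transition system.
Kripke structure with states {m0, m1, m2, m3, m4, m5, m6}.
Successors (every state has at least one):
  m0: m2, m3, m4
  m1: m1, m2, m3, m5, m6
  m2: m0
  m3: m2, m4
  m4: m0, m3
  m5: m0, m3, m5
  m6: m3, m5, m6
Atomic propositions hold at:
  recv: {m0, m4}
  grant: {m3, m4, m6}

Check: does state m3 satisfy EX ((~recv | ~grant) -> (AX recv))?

Sat(~recv) = {m1, m2, m3, m5, m6}
Sat(~grant) = {m0, m1, m2, m5}
Sat(~recv | ~grant) = {m0, m1, m2, m3, m5, m6}
Sat(AX recv) = {s : every successor in {m0, m4}} = {m2}
Sat((~recv | ~grant) -> (AX recv)) = {m2, m4}
Sat(EX ((~recv | ~grant) -> (AX recv))) = {s : some successor in {m2, m4}} = {m0, m1, m3}
m3 ∈ Sat(EX ((~recv | ~grant) -> (AX recv))) = {m0, m1, m3}, so the formula holds at m3.

Yes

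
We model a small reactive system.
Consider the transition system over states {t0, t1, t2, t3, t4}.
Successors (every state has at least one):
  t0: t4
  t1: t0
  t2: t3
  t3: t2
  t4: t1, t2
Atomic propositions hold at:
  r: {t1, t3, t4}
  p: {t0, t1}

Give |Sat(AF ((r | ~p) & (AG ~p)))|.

2

Sat(~p) = {t2, t3, t4}
Sat(r | ~p) = {t1, t2, t3, t4}
AG ~p: greatest fixpoint, start Z0 = {t2, t3, t4}, keep only states in Sat with every successor in Z. Z1 = {t2, t3}; fixed.
Sat(AG ~p) = {t2, t3}
Sat((r | ~p) & (AG ~p)) = {t2, t3}
AF ((r | ~p) & (AG ~p)): least fixpoint, start Z0 = {t2, t3}, add states with every successor in Z. Already a fixed point.
Sat(AF ((r | ~p) & (AG ~p))) = {t2, t3}
|Sat(AF ((r | ~p) & (AG ~p)))| = |{t2, t3}| = 2.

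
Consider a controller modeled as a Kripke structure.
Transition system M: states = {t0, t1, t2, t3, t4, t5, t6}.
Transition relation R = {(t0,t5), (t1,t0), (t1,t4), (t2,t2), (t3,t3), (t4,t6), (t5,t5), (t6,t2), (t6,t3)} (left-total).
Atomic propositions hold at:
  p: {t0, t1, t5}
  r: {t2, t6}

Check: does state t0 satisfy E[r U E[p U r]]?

E[p U r]: least fixpoint, start Z0 = Sat(r) = {t2, t6}, add states in Sat(p) with some successor in Z. Already a fixed point.
Sat(E[p U r]) = {t2, t6}
E[r U E[p U r]]: least fixpoint, start Z0 = Sat(E[p U r]) = {t2, t6}, add states in Sat(r) with some successor in Z. Already a fixed point.
Sat(E[r U E[p U r]]) = {t2, t6}
t0 ∉ Sat(E[r U E[p U r]]) = {t2, t6}, so the formula does not hold at t0.

No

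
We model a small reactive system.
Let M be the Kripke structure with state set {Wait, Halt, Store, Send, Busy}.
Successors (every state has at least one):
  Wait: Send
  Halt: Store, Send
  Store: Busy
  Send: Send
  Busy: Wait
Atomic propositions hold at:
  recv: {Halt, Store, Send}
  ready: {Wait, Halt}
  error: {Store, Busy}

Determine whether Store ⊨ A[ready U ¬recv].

No

Sat(¬recv) = {Wait, Busy}
A[ready U ¬recv]: least fixpoint, start Z0 = Sat(¬recv) = {Wait, Busy}, add states in Sat(ready) with every successor in Z. Already a fixed point.
Sat(A[ready U ¬recv]) = {Wait, Busy}
Store ∉ Sat(A[ready U ¬recv]) = {Wait, Busy}, so the formula does not hold at Store.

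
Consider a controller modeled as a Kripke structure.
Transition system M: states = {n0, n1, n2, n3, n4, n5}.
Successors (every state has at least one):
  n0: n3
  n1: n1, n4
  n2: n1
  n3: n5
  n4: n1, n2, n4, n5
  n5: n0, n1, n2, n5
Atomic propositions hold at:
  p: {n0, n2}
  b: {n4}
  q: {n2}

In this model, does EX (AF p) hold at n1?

No

AF p: least fixpoint, start Z0 = {n0, n2}, add states with every successor in Z. Already a fixed point.
Sat(AF p) = {n0, n2}
Sat(EX (AF p)) = {s : some successor in {n0, n2}} = {n4, n5}
n1 ∉ Sat(EX (AF p)) = {n4, n5}, so the formula does not hold at n1.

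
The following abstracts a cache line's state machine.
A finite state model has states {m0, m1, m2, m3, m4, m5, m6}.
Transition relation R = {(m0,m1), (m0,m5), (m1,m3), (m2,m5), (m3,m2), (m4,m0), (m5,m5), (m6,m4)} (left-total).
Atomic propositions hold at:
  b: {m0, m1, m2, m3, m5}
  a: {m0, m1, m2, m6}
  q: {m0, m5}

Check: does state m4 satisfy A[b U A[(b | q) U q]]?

Sat(b | q) = {m0, m1, m2, m3, m5}
A[(b | q) U q]: least fixpoint, start Z0 = Sat(q) = {m0, m5}, add states in Sat(b | q) with every successor in Z. Z1 = {m0, m2, m5}; Z2 = {m0, m2, m3, m5}; Z3 = {m0, m1, m2, m3, m5}; fixed.
Sat(A[(b | q) U q]) = {m0, m1, m2, m3, m5}
A[b U A[(b | q) U q]]: least fixpoint, start Z0 = Sat(A[(b | q) U q]) = {m0, m1, m2, m3, m5}, add states in Sat(b) with every successor in Z. Already a fixed point.
Sat(A[b U A[(b | q) U q]]) = {m0, m1, m2, m3, m5}
m4 ∉ Sat(A[b U A[(b | q) U q]]) = {m0, m1, m2, m3, m5}, so the formula does not hold at m4.

No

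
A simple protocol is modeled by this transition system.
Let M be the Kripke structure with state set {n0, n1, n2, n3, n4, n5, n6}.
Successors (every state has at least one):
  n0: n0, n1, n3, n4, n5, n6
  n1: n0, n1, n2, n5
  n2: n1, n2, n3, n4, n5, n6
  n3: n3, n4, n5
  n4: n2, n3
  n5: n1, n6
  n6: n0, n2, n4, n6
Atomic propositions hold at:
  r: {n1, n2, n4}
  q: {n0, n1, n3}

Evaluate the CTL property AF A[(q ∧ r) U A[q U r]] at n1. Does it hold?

Sat(q ∧ r) = {n1}
A[q U r]: least fixpoint, start Z0 = Sat(r) = {n1, n2, n4}, add states in Sat(q) with every successor in Z. Already a fixed point.
Sat(A[q U r]) = {n1, n2, n4}
A[(q ∧ r) U A[q U r]]: least fixpoint, start Z0 = Sat(A[q U r]) = {n1, n2, n4}, add states in Sat(q ∧ r) with every successor in Z. Already a fixed point.
Sat(A[(q ∧ r) U A[q U r]]) = {n1, n2, n4}
AF A[(q ∧ r) U A[q U r]]: least fixpoint, start Z0 = {n1, n2, n4}, add states with every successor in Z. Already a fixed point.
Sat(AF A[(q ∧ r) U A[q U r]]) = {n1, n2, n4}
n1 ∈ Sat(AF A[(q ∧ r) U A[q U r]]) = {n1, n2, n4}, so the formula holds at n1.

Yes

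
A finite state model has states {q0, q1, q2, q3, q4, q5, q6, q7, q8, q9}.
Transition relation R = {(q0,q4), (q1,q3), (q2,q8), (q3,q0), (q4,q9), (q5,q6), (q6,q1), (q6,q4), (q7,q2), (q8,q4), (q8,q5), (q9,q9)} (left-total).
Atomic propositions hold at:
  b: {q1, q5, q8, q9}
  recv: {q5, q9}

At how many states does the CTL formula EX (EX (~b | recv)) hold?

9

Sat(~b) = {q0, q2, q3, q4, q6, q7}
Sat(~b | recv) = {q0, q2, q3, q4, q5, q6, q7, q9}
Sat(EX (~b | recv)) = {s : some successor in {q0, q2, q3, q4, q5, q6, q7, q9}} = {q0, q1, q3, q4, q5, q6, q7, q8, q9}
Sat(EX (EX (~b | recv))) = {s : some successor in {q0, q1, q3, q4, q5, q6, q7, q8, q9}} = {q0, q1, q2, q3, q4, q5, q6, q8, q9}
|Sat(EX (EX (~b | recv)))| = |{q0, q1, q2, q3, q4, q5, q6, q8, q9}| = 9.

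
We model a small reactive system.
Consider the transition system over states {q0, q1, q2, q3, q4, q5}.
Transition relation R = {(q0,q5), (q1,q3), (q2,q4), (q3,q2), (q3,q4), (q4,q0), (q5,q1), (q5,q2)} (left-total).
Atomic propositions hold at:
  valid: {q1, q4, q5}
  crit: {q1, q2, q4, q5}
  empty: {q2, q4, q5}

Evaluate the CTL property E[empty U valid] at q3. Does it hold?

No

E[empty U valid]: least fixpoint, start Z0 = Sat(valid) = {q1, q4, q5}, add states in Sat(empty) with some successor in Z. Z1 = {q1, q2, q4, q5}; fixed.
Sat(E[empty U valid]) = {q1, q2, q4, q5}
q3 ∉ Sat(E[empty U valid]) = {q1, q2, q4, q5}, so the formula does not hold at q3.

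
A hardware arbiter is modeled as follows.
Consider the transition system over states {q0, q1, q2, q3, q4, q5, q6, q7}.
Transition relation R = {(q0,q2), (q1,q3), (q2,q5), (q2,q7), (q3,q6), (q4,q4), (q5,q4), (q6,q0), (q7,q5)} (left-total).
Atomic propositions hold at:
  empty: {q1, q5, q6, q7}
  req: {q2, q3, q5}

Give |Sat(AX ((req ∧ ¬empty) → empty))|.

6

Sat(¬empty) = {q0, q2, q3, q4}
Sat(req ∧ ¬empty) = {q2, q3}
Sat((req ∧ ¬empty) → empty) = {q0, q1, q4, q5, q6, q7}
Sat(AX ((req ∧ ¬empty) → empty)) = {s : every successor in {q0, q1, q4, q5, q6, q7}} = {q2, q3, q4, q5, q6, q7}
|Sat(AX ((req ∧ ¬empty) → empty))| = |{q2, q3, q4, q5, q6, q7}| = 6.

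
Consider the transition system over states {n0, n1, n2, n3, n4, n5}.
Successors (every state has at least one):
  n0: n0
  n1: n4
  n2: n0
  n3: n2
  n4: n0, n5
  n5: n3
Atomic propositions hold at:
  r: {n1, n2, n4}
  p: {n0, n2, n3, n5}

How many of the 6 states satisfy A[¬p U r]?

Sat(¬p) = {n1, n4}
A[¬p U r]: least fixpoint, start Z0 = Sat(r) = {n1, n2, n4}, add states in Sat(¬p) with every successor in Z. Already a fixed point.
Sat(A[¬p U r]) = {n1, n2, n4}
|Sat(A[¬p U r])| = |{n1, n2, n4}| = 3.

3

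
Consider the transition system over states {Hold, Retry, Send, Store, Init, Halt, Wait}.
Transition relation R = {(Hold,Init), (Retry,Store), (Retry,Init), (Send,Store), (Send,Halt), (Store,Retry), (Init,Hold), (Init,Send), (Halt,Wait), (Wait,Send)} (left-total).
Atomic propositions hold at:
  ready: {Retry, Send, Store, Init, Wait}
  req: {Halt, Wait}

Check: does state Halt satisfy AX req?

Sat(AX req) = {s : every successor in {Halt, Wait}} = {Halt}
Halt ∈ Sat(AX req) = {Halt}, so the formula holds at Halt.

Yes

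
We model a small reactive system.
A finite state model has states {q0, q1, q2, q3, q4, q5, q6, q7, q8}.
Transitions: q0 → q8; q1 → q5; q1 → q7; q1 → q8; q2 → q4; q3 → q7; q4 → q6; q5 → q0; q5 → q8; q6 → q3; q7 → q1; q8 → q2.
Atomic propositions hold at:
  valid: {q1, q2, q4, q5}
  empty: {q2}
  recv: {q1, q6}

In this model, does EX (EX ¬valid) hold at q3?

No

Sat(¬valid) = {q0, q3, q6, q7, q8}
Sat(EX ¬valid) = {s : some successor in {q0, q3, q6, q7, q8}} = {q0, q1, q3, q4, q5, q6}
Sat(EX (EX ¬valid)) = {s : some successor in {q0, q1, q3, q4, q5, q6}} = {q1, q2, q4, q5, q6, q7}
q3 ∉ Sat(EX (EX ¬valid)) = {q1, q2, q4, q5, q6, q7}, so the formula does not hold at q3.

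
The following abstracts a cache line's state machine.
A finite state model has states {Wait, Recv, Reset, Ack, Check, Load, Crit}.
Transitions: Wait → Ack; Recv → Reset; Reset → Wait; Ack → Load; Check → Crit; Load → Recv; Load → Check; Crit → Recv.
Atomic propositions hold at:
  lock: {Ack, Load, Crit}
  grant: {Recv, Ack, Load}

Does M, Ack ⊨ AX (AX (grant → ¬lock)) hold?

Sat(¬lock) = {Wait, Recv, Reset, Check}
Sat(grant → ¬lock) = {Wait, Recv, Reset, Check, Crit}
Sat(AX (grant → ¬lock)) = {s : every successor in {Wait, Recv, Reset, Check, Crit}} = {Recv, Reset, Check, Load, Crit}
Sat(AX (AX (grant → ¬lock))) = {s : every successor in {Recv, Reset, Check, Load, Crit}} = {Recv, Ack, Check, Load, Crit}
Ack ∈ Sat(AX (AX (grant → ¬lock))) = {Recv, Ack, Check, Load, Crit}, so the formula holds at Ack.

Yes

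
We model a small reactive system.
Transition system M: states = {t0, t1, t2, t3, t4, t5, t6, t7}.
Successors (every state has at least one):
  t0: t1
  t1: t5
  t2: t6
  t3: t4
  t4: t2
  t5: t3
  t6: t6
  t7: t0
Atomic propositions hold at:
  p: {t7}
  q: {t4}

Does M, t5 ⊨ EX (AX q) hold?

Yes

Sat(AX q) = {s : every successor in {t4}} = {t3}
Sat(EX (AX q)) = {s : some successor in {t3}} = {t5}
t5 ∈ Sat(EX (AX q)) = {t5}, so the formula holds at t5.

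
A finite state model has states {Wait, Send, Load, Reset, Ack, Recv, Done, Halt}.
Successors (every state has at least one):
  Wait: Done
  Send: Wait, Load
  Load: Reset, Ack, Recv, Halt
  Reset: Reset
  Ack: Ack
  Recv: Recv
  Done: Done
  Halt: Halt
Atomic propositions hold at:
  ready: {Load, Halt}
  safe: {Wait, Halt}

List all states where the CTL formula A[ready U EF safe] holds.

{Wait, Send, Load, Halt}

EF safe: least fixpoint, start Z0 = {Wait, Halt}, add states with some successor in Z. Z1 = {Wait, Send, Load, Halt}; fixed.
Sat(EF safe) = {Wait, Send, Load, Halt}
A[ready U EF safe]: least fixpoint, start Z0 = Sat(EF safe) = {Wait, Send, Load, Halt}, add states in Sat(ready) with every successor in Z. Already a fixed point.
Sat(A[ready U EF safe]) = {Wait, Send, Load, Halt}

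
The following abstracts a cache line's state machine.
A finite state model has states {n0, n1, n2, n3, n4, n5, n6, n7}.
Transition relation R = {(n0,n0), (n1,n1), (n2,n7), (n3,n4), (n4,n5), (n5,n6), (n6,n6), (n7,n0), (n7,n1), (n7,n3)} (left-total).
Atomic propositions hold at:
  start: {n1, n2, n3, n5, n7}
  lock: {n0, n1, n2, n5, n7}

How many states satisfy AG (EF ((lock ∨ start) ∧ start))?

Sat(lock ∨ start) = {n0, n1, n2, n3, n5, n7}
Sat((lock ∨ start) ∧ start) = {n1, n2, n3, n5, n7}
EF ((lock ∨ start) ∧ start): least fixpoint, start Z0 = {n1, n2, n3, n5, n7}, add states with some successor in Z. Z1 = {n1, n2, n3, n4, n5, n7}; fixed.
Sat(EF ((lock ∨ start) ∧ start)) = {n1, n2, n3, n4, n5, n7}
AG (EF ((lock ∨ start) ∧ start)): greatest fixpoint, start Z0 = {n1, n2, n3, n4, n5, n7}, keep only states in Sat with every successor in Z. Z1 = {n1, n2, n3, n4}; Z2 = {n1, n3}; Z3 = {n1}; fixed.
Sat(AG (EF ((lock ∨ start) ∧ start))) = {n1}
|Sat(AG (EF ((lock ∨ start) ∧ start)))| = |{n1}| = 1.

1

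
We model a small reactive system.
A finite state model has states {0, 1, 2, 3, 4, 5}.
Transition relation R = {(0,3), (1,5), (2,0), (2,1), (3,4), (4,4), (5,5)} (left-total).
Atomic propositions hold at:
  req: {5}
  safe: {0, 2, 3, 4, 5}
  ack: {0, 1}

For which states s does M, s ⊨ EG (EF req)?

EF req: least fixpoint, start Z0 = {5}, add states with some successor in Z. Z1 = {1, 5}; Z2 = {1, 2, 5}; fixed.
Sat(EF req) = {1, 2, 5}
EG (EF req): greatest fixpoint, start Z0 = {1, 2, 5}, keep only states in Sat with some successor in Z. Already a fixed point.
Sat(EG (EF req)) = {1, 2, 5}

{1, 2, 5}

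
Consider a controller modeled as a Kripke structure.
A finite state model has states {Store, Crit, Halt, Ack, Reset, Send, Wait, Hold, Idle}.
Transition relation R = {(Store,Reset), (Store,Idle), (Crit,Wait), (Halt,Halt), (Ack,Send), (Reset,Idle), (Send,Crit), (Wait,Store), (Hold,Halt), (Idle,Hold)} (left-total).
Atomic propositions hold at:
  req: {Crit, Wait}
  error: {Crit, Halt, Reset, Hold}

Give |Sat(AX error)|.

4

Sat(AX error) = {s : every successor in {Crit, Halt, Reset, Hold}} = {Halt, Send, Hold, Idle}
|Sat(AX error)| = |{Halt, Send, Hold, Idle}| = 4.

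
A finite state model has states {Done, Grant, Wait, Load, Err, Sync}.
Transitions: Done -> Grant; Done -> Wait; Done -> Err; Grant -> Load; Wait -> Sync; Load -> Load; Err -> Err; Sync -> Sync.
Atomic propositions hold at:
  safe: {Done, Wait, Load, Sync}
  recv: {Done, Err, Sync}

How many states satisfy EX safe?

5

Sat(EX safe) = {s : some successor in {Done, Wait, Load, Sync}} = {Done, Grant, Wait, Load, Sync}
|Sat(EX safe)| = |{Done, Grant, Wait, Load, Sync}| = 5.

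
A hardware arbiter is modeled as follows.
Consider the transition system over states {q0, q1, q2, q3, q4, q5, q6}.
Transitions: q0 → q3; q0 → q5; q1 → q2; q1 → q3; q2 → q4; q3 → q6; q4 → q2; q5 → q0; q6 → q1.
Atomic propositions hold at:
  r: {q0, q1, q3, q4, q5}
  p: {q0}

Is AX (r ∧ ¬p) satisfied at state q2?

Sat(¬p) = {q1, q2, q3, q4, q5, q6}
Sat(r ∧ ¬p) = {q1, q3, q4, q5}
Sat(AX (r ∧ ¬p)) = {s : every successor in {q1, q3, q4, q5}} = {q0, q2, q6}
q2 ∈ Sat(AX (r ∧ ¬p)) = {q0, q2, q6}, so the formula holds at q2.

Yes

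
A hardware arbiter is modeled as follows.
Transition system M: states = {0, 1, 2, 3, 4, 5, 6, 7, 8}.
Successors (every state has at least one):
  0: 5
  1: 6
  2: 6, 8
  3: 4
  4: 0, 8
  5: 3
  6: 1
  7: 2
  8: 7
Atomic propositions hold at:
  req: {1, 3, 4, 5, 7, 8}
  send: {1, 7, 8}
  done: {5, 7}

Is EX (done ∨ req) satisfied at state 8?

Yes

Sat(done ∨ req) = {1, 3, 4, 5, 7, 8}
Sat(EX (done ∨ req)) = {s : some successor in {1, 3, 4, 5, 7, 8}} = {0, 2, 3, 4, 5, 6, 8}
8 ∈ Sat(EX (done ∨ req)) = {0, 2, 3, 4, 5, 6, 8}, so the formula holds at 8.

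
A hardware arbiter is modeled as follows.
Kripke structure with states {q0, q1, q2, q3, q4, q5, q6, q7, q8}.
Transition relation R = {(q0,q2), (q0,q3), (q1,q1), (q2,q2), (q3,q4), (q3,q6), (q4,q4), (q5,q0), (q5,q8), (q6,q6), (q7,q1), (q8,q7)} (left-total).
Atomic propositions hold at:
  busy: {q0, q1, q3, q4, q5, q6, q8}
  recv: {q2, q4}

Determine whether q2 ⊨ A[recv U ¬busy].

Sat(¬busy) = {q2, q7}
A[recv U ¬busy]: least fixpoint, start Z0 = Sat(¬busy) = {q2, q7}, add states in Sat(recv) with every successor in Z. Already a fixed point.
Sat(A[recv U ¬busy]) = {q2, q7}
q2 ∈ Sat(A[recv U ¬busy]) = {q2, q7}, so the formula holds at q2.

Yes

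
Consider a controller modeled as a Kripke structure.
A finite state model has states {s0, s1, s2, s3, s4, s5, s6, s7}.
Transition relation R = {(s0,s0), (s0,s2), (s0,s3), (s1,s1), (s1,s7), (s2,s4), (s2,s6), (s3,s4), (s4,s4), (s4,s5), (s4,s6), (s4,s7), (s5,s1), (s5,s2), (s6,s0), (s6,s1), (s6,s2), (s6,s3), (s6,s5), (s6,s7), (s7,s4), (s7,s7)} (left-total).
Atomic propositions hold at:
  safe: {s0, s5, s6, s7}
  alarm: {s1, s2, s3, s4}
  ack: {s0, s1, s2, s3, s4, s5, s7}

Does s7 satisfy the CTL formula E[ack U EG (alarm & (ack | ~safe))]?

Sat(~safe) = {s1, s2, s3, s4}
Sat(ack | ~safe) = {s0, s1, s2, s3, s4, s5, s7}
Sat(alarm & (ack | ~safe)) = {s1, s2, s3, s4}
EG (alarm & (ack | ~safe)): greatest fixpoint, start Z0 = {s1, s2, s3, s4}, keep only states in Sat with some successor in Z. Already a fixed point.
Sat(EG (alarm & (ack | ~safe))) = {s1, s2, s3, s4}
E[ack U EG (alarm & (ack | ~safe))]: least fixpoint, start Z0 = Sat(EG (alarm & (ack | ~safe))) = {s1, s2, s3, s4}, add states in Sat(ack) with some successor in Z. Z1 = {s0, s1, s2, s3, s4, s5, s7}; fixed.
Sat(E[ack U EG (alarm & (ack | ~safe))]) = {s0, s1, s2, s3, s4, s5, s7}
s7 ∈ Sat(E[ack U EG (alarm & (ack | ~safe))]) = {s0, s1, s2, s3, s4, s5, s7}, so the formula holds at s7.

Yes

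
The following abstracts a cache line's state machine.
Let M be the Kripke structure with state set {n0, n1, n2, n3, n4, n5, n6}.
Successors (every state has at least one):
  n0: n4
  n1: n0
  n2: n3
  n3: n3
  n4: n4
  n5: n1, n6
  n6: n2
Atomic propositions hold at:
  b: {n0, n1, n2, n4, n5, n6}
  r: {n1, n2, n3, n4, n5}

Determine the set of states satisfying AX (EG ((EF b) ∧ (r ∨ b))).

EF b: least fixpoint, start Z0 = {n0, n1, n2, n4, n5, n6}, add states with some successor in Z. Already a fixed point.
Sat(EF b) = {n0, n1, n2, n4, n5, n6}
Sat(r ∨ b) = {n0, n1, n2, n3, n4, n5, n6}
Sat((EF b) ∧ (r ∨ b)) = {n0, n1, n2, n4, n5, n6}
EG ((EF b) ∧ (r ∨ b)): greatest fixpoint, start Z0 = {n0, n1, n2, n4, n5, n6}, keep only states in Sat with some successor in Z. Z1 = {n0, n1, n4, n5, n6}; Z2 = {n0, n1, n4, n5}; fixed.
Sat(EG ((EF b) ∧ (r ∨ b))) = {n0, n1, n4, n5}
Sat(AX (EG ((EF b) ∧ (r ∨ b)))) = {s : every successor in {n0, n1, n4, n5}} = {n0, n1, n4}

{n0, n1, n4}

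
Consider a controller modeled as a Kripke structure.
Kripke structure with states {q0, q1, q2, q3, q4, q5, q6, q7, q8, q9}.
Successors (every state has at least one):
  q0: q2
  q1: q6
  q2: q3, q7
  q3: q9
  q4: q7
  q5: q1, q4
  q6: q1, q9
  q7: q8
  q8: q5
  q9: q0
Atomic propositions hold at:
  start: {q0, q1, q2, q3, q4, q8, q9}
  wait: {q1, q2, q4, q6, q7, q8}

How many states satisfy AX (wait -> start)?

7

Sat(wait -> start) = {q0, q1, q2, q3, q4, q5, q8, q9}
Sat(AX (wait -> start)) = {s : every successor in {q0, q1, q2, q3, q4, q5, q8, q9}} = {q0, q3, q5, q6, q7, q8, q9}
|Sat(AX (wait -> start))| = |{q0, q3, q5, q6, q7, q8, q9}| = 7.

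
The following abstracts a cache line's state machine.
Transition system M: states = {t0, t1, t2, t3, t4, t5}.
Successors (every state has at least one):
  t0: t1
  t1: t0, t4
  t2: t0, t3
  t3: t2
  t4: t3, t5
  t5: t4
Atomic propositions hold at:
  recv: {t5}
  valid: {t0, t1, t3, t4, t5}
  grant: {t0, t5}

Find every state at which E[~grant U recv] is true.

Sat(~grant) = {t1, t2, t3, t4}
E[~grant U recv]: least fixpoint, start Z0 = Sat(recv) = {t5}, add states in Sat(~grant) with some successor in Z. Z1 = {t4, t5}; Z2 = {t1, t4, t5}; fixed.
Sat(E[~grant U recv]) = {t1, t4, t5}

{t1, t4, t5}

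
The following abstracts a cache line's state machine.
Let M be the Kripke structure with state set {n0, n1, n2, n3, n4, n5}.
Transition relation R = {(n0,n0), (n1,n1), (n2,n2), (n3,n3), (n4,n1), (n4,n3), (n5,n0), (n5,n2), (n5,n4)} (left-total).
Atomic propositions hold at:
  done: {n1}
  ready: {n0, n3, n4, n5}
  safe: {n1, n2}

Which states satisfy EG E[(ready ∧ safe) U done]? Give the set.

Sat(ready ∧ safe) = ∅
E[(ready ∧ safe) U done]: least fixpoint, start Z0 = Sat(done) = {n1}, add states in Sat(ready ∧ safe) with some successor in Z. Already a fixed point.
Sat(E[(ready ∧ safe) U done]) = {n1}
EG E[(ready ∧ safe) U done]: greatest fixpoint, start Z0 = {n1}, keep only states in Sat with some successor in Z. Already a fixed point.
Sat(EG E[(ready ∧ safe) U done]) = {n1}

{n1}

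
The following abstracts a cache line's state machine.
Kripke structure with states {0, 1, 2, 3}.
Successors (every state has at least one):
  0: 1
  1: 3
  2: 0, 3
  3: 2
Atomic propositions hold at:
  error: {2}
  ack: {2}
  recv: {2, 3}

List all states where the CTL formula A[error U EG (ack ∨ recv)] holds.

Sat(ack ∨ recv) = {2, 3}
EG (ack ∨ recv): greatest fixpoint, start Z0 = {2, 3}, keep only states in Sat with some successor in Z. Already a fixed point.
Sat(EG (ack ∨ recv)) = {2, 3}
A[error U EG (ack ∨ recv)]: least fixpoint, start Z0 = Sat(EG (ack ∨ recv)) = {2, 3}, add states in Sat(error) with every successor in Z. Already a fixed point.
Sat(A[error U EG (ack ∨ recv)]) = {2, 3}

{2, 3}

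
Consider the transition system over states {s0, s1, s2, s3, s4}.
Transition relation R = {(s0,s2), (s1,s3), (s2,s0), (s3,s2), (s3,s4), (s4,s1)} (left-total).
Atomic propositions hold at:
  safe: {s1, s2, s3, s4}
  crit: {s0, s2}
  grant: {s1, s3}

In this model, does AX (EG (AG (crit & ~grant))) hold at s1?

No

Sat(~grant) = {s0, s2, s4}
Sat(crit & ~grant) = {s0, s2}
AG (crit & ~grant): greatest fixpoint, start Z0 = {s0, s2}, keep only states in Sat with every successor in Z. Already a fixed point.
Sat(AG (crit & ~grant)) = {s0, s2}
EG (AG (crit & ~grant)): greatest fixpoint, start Z0 = {s0, s2}, keep only states in Sat with some successor in Z. Already a fixed point.
Sat(EG (AG (crit & ~grant))) = {s0, s2}
Sat(AX (EG (AG (crit & ~grant)))) = {s : every successor in {s0, s2}} = {s0, s2}
s1 ∉ Sat(AX (EG (AG (crit & ~grant)))) = {s0, s2}, so the formula does not hold at s1.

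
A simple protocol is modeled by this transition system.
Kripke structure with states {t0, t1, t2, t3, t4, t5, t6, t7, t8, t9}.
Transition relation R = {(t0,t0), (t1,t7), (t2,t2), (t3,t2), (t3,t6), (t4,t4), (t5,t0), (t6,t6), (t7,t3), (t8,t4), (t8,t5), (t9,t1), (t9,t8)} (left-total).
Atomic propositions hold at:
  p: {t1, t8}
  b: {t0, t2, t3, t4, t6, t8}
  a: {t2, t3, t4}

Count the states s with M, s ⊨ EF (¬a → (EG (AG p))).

7

Sat(¬a) = {t0, t1, t5, t6, t7, t8, t9}
AG p: greatest fixpoint, start Z0 = {t1, t8}, keep only states in Sat with every successor in Z. Z1 = ∅; fixed.
Sat(AG p) = ∅
EG (AG p): greatest fixpoint, start Z0 = ∅, keep only states in Sat with some successor in Z. Already a fixed point.
Sat(EG (AG p)) = ∅
Sat(¬a → (EG (AG p))) = {t2, t3, t4}
EF (¬a → (EG (AG p))): least fixpoint, start Z0 = {t2, t3, t4}, add states with some successor in Z. Z1 = {t2, t3, t4, t7, t8}; Z2 = {t1, t2, t3, t4, t7, t8, t9}; fixed.
Sat(EF (¬a → (EG (AG p)))) = {t1, t2, t3, t4, t7, t8, t9}
|Sat(EF (¬a → (EG (AG p))))| = |{t1, t2, t3, t4, t7, t8, t9}| = 7.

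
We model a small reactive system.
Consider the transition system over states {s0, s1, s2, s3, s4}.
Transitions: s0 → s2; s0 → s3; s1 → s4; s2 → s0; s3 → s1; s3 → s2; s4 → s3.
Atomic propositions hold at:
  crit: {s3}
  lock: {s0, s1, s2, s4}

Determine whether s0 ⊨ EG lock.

EG lock: greatest fixpoint, start Z0 = {s0, s1, s2, s4}, keep only states in Sat with some successor in Z. Z1 = {s0, s1, s2}; Z2 = {s0, s2}; fixed.
Sat(EG lock) = {s0, s2}
s0 ∈ Sat(EG lock) = {s0, s2}, so the formula holds at s0.

Yes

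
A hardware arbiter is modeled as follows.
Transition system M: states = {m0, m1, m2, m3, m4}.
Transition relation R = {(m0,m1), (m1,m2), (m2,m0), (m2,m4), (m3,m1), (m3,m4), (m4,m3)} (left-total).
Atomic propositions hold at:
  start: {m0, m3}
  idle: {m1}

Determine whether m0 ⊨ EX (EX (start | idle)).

Sat(start | idle) = {m0, m1, m3}
Sat(EX (start | idle)) = {s : some successor in {m0, m1, m3}} = {m0, m2, m3, m4}
Sat(EX (EX (start | idle))) = {s : some successor in {m0, m2, m3, m4}} = {m1, m2, m3, m4}
m0 ∉ Sat(EX (EX (start | idle))) = {m1, m2, m3, m4}, so the formula does not hold at m0.

No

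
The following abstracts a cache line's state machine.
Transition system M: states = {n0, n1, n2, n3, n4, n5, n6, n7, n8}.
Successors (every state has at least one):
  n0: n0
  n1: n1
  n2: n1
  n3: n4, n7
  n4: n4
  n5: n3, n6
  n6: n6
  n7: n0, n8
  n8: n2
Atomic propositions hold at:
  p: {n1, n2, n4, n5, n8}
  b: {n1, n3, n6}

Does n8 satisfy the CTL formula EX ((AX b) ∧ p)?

Yes

Sat(AX b) = {s : every successor in {n1, n3, n6}} = {n1, n2, n5, n6}
Sat((AX b) ∧ p) = {n1, n2, n5}
Sat(EX ((AX b) ∧ p)) = {s : some successor in {n1, n2, n5}} = {n1, n2, n8}
n8 ∈ Sat(EX ((AX b) ∧ p)) = {n1, n2, n8}, so the formula holds at n8.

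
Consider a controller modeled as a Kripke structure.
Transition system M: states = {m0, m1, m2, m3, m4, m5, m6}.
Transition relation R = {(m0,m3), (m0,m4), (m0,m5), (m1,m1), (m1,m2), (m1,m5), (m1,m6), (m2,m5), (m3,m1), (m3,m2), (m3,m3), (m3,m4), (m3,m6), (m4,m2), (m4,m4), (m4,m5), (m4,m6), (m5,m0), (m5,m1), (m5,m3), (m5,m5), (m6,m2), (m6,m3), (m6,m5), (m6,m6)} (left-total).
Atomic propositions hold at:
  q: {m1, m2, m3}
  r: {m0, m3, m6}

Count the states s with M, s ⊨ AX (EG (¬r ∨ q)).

Sat(¬r) = {m1, m2, m4, m5}
Sat(¬r ∨ q) = {m1, m2, m3, m4, m5}
EG (¬r ∨ q): greatest fixpoint, start Z0 = {m1, m2, m3, m4, m5}, keep only states in Sat with some successor in Z. Already a fixed point.
Sat(EG (¬r ∨ q)) = {m1, m2, m3, m4, m5}
Sat(AX (EG (¬r ∨ q))) = {s : every successor in {m1, m2, m3, m4, m5}} = {m0, m2}
|Sat(AX (EG (¬r ∨ q)))| = |{m0, m2}| = 2.

2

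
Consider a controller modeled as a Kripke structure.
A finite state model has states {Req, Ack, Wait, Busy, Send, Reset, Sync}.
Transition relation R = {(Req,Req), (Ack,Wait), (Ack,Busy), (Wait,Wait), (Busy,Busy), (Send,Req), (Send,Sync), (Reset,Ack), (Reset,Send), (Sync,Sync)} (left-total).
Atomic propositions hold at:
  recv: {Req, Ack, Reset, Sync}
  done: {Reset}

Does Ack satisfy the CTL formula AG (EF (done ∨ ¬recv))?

Yes

Sat(¬recv) = {Wait, Busy, Send}
Sat(done ∨ ¬recv) = {Wait, Busy, Send, Reset}
EF (done ∨ ¬recv): least fixpoint, start Z0 = {Wait, Busy, Send, Reset}, add states with some successor in Z. Z1 = {Ack, Wait, Busy, Send, Reset}; fixed.
Sat(EF (done ∨ ¬recv)) = {Ack, Wait, Busy, Send, Reset}
AG (EF (done ∨ ¬recv)): greatest fixpoint, start Z0 = {Ack, Wait, Busy, Send, Reset}, keep only states in Sat with every successor in Z. Z1 = {Ack, Wait, Busy, Reset}; Z2 = {Ack, Wait, Busy}; fixed.
Sat(AG (EF (done ∨ ¬recv))) = {Ack, Wait, Busy}
Ack ∈ Sat(AG (EF (done ∨ ¬recv))) = {Ack, Wait, Busy}, so the formula holds at Ack.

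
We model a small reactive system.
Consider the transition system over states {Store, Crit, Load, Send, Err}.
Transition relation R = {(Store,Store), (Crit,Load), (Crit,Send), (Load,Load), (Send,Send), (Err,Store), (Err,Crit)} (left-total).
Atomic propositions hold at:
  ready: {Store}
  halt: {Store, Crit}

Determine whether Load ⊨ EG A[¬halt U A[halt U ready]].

No

Sat(¬halt) = {Load, Send, Err}
A[halt U ready]: least fixpoint, start Z0 = Sat(ready) = {Store}, add states in Sat(halt) with every successor in Z. Already a fixed point.
Sat(A[halt U ready]) = {Store}
A[¬halt U A[halt U ready]]: least fixpoint, start Z0 = Sat(A[halt U ready]) = {Store}, add states in Sat(¬halt) with every successor in Z. Already a fixed point.
Sat(A[¬halt U A[halt U ready]]) = {Store}
EG A[¬halt U A[halt U ready]]: greatest fixpoint, start Z0 = {Store}, keep only states in Sat with some successor in Z. Already a fixed point.
Sat(EG A[¬halt U A[halt U ready]]) = {Store}
Load ∉ Sat(EG A[¬halt U A[halt U ready]]) = {Store}, so the formula does not hold at Load.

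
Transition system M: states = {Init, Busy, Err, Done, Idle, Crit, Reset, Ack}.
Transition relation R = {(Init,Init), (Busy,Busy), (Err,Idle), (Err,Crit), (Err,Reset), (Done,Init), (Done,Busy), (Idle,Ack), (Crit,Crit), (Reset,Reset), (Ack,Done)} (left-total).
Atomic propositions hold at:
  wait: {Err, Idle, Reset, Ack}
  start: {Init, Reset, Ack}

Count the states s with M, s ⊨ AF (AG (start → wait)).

3

Sat(start → wait) = {Busy, Err, Done, Idle, Crit, Reset, Ack}
AG (start → wait): greatest fixpoint, start Z0 = {Busy, Err, Done, Idle, Crit, Reset, Ack}, keep only states in Sat with every successor in Z. Z1 = {Busy, Err, Idle, Crit, Reset, Ack}; Z2 = {Busy, Err, Idle, Crit, Reset}; Z3 = {Busy, Err, Crit, Reset}; Z4 = {Busy, Crit, Reset}; fixed.
Sat(AG (start → wait)) = {Busy, Crit, Reset}
AF (AG (start → wait)): least fixpoint, start Z0 = {Busy, Crit, Reset}, add states with every successor in Z. Already a fixed point.
Sat(AF (AG (start → wait))) = {Busy, Crit, Reset}
|Sat(AF (AG (start → wait)))| = |{Busy, Crit, Reset}| = 3.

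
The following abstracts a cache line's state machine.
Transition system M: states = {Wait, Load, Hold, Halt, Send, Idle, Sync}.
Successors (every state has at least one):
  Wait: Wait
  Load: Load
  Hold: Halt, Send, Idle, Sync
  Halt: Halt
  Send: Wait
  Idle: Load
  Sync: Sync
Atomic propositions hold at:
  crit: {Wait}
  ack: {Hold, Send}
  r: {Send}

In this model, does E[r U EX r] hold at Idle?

Sat(EX r) = {s : some successor in {Send}} = {Hold}
E[r U EX r]: least fixpoint, start Z0 = Sat(EX r) = {Hold}, add states in Sat(r) with some successor in Z. Already a fixed point.
Sat(E[r U EX r]) = {Hold}
Idle ∉ Sat(E[r U EX r]) = {Hold}, so the formula does not hold at Idle.

No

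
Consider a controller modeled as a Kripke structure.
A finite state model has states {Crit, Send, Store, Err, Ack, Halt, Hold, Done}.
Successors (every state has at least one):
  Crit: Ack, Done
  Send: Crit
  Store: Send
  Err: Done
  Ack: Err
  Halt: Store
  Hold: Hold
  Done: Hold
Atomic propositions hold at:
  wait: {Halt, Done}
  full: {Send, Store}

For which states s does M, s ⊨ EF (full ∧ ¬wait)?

Sat(¬wait) = {Crit, Send, Store, Err, Ack, Hold}
Sat(full ∧ ¬wait) = {Send, Store}
EF (full ∧ ¬wait): least fixpoint, start Z0 = {Send, Store}, add states with some successor in Z. Z1 = {Send, Store, Halt}; fixed.
Sat(EF (full ∧ ¬wait)) = {Send, Store, Halt}

{Send, Store, Halt}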